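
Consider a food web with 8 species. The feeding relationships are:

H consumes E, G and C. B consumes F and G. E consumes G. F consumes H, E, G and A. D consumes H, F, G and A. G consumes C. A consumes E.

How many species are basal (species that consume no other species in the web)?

Basal species (no prey listed): C.
Count: 1.

1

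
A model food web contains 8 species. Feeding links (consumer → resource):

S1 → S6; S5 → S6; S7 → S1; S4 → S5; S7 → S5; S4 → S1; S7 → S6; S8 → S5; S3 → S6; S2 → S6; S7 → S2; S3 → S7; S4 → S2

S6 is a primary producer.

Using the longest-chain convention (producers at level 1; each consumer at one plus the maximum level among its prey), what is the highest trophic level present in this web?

Producers (level 1): S6.
S6 → S5 → S7 → S3 gives S3 level 4.
No species has a prey at level 4, so no species reaches level 5.

4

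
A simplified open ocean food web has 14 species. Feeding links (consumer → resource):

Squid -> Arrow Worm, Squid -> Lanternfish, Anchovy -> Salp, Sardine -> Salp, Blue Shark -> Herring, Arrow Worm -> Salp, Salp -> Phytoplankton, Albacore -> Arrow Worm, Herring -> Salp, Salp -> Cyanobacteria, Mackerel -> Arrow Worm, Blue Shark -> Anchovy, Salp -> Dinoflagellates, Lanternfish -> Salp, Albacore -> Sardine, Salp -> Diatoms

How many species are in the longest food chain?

4 species

One longest chain: Phytoplankton → Salp → Lanternfish → Squid.
It has 4 species and 3 links.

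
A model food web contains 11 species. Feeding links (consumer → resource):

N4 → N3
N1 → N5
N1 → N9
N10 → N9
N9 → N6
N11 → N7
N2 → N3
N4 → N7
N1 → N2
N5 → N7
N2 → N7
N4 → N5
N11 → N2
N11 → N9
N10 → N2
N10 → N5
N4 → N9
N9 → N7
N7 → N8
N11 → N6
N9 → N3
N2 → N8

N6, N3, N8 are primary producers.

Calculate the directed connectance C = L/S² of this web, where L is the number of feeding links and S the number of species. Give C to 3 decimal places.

The web has S = 11 species and L = 22 feeding links.
C = L / S² = 22 / 121 = 0.1818 ≈ 0.182.

C = 0.182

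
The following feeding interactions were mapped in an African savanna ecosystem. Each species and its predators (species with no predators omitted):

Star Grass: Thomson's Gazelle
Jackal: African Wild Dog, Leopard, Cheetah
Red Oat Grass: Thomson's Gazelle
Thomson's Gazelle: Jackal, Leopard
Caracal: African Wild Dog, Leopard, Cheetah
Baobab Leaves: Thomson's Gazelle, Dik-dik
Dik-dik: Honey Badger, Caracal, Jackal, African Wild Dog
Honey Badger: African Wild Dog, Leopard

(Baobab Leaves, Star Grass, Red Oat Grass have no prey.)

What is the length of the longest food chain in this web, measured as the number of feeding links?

3 links

One longest chain: Baobab Leaves → Dik-dik → Honey Badger → African Wild Dog.
It has 4 species and 3 links.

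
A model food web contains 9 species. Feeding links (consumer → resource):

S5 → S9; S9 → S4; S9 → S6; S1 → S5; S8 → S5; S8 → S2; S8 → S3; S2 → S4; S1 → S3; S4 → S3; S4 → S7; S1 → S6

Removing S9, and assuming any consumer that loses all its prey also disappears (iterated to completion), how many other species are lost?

1

Remove S9.
Round 1: S5 (all prey gone) → extinct.
No further losses. Total secondary extinctions: 1.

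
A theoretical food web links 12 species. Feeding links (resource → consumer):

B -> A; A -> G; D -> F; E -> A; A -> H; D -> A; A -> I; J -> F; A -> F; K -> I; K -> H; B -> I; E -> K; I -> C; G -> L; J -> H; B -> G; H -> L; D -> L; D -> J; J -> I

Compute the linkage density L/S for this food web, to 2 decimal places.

There are L = 21 links among S = 12 species.
L/S = 21/12 = 1.7500 ≈ 1.75.

L/S = 1.75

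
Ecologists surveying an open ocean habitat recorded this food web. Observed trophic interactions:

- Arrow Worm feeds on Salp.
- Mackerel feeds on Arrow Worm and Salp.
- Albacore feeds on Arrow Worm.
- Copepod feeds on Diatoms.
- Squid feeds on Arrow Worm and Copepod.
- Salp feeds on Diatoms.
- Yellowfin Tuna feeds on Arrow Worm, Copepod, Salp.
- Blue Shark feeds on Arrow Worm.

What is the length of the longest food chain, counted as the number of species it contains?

One longest chain: Diatoms → Salp → Arrow Worm → Albacore.
It has 4 species and 3 links.

4 species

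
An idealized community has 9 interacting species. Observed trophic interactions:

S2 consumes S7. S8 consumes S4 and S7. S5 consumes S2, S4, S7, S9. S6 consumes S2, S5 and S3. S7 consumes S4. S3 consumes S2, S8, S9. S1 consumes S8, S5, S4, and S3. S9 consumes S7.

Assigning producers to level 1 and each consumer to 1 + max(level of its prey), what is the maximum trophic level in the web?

5

Producers (level 1): S4.
S4 → S7 → S2 → S5 → S1 gives S1 level 5.
No species has a prey at level 5, so no species reaches level 6.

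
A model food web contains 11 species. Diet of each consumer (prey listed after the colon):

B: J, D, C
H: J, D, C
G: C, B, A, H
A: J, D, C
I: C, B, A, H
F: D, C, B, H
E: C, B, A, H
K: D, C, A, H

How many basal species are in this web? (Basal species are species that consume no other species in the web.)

3

Basal species (no prey listed): J, D, C.
Count: 3.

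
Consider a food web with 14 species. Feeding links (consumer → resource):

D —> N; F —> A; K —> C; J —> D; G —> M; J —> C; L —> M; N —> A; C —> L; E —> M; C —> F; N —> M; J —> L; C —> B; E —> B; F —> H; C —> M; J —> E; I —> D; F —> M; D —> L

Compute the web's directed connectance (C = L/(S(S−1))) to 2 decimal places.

The web has S = 14 species and L = 21 feeding links.
C = L / (S(S−1)) = 21 / 182 = 0.1154 ≈ 0.12.

C = 0.12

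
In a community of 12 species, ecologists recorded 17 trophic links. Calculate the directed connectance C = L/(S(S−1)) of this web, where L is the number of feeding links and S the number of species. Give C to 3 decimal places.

The web has S = 12 species and L = 17 feeding links.
C = L / (S(S−1)) = 17 / 132 = 0.1288 ≈ 0.129.

C = 0.129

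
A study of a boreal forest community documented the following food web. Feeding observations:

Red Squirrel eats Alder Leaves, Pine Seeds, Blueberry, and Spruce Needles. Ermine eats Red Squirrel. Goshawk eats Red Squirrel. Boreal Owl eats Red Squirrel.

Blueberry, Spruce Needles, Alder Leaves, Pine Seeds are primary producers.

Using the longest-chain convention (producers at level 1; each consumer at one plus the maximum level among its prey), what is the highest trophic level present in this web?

Producers (level 1): Blueberry, Spruce Needles, Alder Leaves, Pine Seeds.
Blueberry → Red Squirrel → Boreal Owl gives Boreal Owl level 3.
No species has a prey at level 3, so no species reaches level 4.

3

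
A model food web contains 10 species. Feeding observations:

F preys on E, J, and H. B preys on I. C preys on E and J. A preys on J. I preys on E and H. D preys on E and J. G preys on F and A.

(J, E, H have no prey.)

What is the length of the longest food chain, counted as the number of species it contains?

3 species

One longest chain: E → I → B.
It has 3 species and 2 links.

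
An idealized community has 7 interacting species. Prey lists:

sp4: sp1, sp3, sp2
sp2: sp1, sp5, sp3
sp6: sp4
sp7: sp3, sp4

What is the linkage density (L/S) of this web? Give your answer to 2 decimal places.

L/S = 1.29

There are L = 9 links among S = 7 species.
L/S = 9/7 = 1.2857 ≈ 1.29.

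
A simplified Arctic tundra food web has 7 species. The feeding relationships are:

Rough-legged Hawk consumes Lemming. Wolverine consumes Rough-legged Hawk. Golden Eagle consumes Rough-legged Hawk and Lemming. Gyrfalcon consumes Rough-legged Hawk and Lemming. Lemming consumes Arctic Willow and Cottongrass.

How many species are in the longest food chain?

4 species

One longest chain: Arctic Willow → Lemming → Rough-legged Hawk → Gyrfalcon.
It has 4 species and 3 links.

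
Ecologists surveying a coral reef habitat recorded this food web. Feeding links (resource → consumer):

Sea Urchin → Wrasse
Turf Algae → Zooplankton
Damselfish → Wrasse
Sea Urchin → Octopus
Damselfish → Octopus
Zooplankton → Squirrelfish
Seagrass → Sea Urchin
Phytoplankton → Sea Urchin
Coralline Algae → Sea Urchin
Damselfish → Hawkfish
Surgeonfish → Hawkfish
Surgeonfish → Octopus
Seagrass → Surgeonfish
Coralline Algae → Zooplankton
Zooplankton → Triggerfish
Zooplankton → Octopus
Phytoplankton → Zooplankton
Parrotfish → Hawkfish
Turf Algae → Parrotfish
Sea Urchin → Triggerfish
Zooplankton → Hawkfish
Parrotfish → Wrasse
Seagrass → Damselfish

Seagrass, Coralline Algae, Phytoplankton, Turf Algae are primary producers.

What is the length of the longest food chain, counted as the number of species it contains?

3 species

One longest chain: Seagrass → Surgeonfish → Hawkfish.
It has 3 species and 2 links.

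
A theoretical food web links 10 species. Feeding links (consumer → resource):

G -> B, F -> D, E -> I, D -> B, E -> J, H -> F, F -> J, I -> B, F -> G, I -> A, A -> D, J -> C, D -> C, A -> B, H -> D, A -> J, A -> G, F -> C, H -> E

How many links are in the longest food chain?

5 links

One longest chain: C → J → A → I → E → H.
It has 6 species and 5 links.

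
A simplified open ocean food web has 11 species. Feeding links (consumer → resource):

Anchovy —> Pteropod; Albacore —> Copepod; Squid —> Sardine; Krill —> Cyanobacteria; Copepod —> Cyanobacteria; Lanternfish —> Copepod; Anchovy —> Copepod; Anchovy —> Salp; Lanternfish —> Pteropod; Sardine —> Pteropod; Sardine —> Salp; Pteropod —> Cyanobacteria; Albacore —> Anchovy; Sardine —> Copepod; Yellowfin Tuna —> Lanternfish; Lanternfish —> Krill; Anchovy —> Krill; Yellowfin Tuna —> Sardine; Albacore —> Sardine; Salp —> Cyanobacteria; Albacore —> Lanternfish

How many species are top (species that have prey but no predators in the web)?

3

Top species (has prey, but nothing eats it): Albacore, Yellowfin Tuna, Squid.
Count: 3.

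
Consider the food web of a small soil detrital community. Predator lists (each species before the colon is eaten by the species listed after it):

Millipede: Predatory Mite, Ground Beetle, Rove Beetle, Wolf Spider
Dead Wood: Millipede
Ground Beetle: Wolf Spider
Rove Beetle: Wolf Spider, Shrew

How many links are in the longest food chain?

One longest chain: Dead Wood → Millipede → Ground Beetle → Wolf Spider.
It has 4 species and 3 links.

3 links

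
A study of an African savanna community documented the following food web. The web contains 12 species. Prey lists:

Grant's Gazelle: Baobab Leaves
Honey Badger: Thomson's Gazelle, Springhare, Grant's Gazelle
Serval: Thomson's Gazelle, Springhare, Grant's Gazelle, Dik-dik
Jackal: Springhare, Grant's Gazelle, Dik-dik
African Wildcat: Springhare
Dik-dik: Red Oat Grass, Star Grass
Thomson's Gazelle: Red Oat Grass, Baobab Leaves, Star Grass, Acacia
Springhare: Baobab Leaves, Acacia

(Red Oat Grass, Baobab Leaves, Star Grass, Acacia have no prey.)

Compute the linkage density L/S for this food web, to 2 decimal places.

L/S = 1.67

There are L = 20 links among S = 12 species.
L/S = 20/12 = 1.6667 ≈ 1.67.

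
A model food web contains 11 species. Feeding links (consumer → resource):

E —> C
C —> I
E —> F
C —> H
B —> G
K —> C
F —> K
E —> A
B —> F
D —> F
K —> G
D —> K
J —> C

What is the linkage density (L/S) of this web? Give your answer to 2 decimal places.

L/S = 1.18

There are L = 13 links among S = 11 species.
L/S = 13/11 = 1.1818 ≈ 1.18.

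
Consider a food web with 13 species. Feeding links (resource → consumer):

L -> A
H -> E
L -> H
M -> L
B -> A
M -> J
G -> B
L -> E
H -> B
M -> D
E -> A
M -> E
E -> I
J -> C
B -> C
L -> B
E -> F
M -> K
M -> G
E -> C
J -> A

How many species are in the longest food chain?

5 species

One longest chain: M → L → H → E → C.
It has 5 species and 4 links.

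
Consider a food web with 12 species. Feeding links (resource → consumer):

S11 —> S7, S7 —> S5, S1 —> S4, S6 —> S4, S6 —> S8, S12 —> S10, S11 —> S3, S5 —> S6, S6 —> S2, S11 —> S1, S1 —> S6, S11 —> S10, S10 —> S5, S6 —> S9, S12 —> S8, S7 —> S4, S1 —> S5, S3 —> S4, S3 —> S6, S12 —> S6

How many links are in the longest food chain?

4 links

One longest chain: S11 → S7 → S5 → S6 → S2.
It has 5 species and 4 links.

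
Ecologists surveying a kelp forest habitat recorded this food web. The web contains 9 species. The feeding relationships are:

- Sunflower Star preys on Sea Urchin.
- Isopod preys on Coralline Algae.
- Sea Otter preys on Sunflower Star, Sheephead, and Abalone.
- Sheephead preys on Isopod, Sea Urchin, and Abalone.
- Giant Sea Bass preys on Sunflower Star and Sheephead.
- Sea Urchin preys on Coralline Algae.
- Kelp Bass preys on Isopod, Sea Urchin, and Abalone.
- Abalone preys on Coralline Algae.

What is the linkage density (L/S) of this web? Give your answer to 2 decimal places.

There are L = 15 links among S = 9 species.
L/S = 15/9 = 1.6667 ≈ 1.67.

L/S = 1.67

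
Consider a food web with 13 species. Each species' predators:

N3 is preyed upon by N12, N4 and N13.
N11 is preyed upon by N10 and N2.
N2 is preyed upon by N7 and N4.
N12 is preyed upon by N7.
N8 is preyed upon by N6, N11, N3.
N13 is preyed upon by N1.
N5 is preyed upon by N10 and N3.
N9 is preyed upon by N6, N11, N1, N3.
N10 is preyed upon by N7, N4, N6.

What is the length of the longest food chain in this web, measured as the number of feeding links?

3 links

One longest chain: N8 → N11 → N2 → N4.
It has 4 species and 3 links.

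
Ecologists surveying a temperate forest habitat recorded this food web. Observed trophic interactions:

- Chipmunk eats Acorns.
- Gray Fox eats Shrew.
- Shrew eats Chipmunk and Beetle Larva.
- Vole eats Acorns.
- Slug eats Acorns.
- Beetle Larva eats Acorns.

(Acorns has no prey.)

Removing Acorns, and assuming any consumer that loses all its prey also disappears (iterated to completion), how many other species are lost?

6

Remove Acorns.
Round 1: Chipmunk (all prey gone), Vole (all prey gone), Slug (all prey gone), Beetle Larva (all prey gone) → extinct.
Round 2: Shrew (all prey gone) → extinct.
Round 3: Gray Fox (all prey gone) → extinct.
No further losses. Total secondary extinctions: 6.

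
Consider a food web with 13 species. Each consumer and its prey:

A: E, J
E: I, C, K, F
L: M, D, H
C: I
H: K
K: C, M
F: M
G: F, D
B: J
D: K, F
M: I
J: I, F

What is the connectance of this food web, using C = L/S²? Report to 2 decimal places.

The web has S = 13 species and L = 22 feeding links.
C = L / S² = 22 / 169 = 0.1302 ≈ 0.13.

C = 0.13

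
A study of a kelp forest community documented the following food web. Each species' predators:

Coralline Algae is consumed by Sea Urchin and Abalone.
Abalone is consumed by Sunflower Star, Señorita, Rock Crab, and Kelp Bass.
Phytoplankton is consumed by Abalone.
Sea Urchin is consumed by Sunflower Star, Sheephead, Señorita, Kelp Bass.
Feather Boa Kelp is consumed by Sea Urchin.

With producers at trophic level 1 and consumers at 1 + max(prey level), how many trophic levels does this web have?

3

Producers (level 1): Coralline Algae, Feather Boa Kelp, Phytoplankton.
Coralline Algae → Sea Urchin → Sheephead gives Sheephead level 3.
No species has a prey at level 3, so no species reaches level 4.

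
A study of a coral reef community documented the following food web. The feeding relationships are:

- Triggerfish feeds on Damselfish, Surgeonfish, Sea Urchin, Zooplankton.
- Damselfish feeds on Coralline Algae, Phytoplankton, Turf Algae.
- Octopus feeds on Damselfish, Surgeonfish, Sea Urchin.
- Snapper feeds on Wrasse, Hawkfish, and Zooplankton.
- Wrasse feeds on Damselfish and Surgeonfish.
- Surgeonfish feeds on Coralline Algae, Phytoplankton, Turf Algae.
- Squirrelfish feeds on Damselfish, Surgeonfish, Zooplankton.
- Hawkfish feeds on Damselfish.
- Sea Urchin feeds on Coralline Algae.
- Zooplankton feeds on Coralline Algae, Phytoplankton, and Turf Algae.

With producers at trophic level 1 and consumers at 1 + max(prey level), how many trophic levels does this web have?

4

Producers (level 1): Phytoplankton, Coralline Algae, Turf Algae.
Phytoplankton → Damselfish → Wrasse → Snapper gives Snapper level 4.
No species has a prey at level 4, so no species reaches level 5.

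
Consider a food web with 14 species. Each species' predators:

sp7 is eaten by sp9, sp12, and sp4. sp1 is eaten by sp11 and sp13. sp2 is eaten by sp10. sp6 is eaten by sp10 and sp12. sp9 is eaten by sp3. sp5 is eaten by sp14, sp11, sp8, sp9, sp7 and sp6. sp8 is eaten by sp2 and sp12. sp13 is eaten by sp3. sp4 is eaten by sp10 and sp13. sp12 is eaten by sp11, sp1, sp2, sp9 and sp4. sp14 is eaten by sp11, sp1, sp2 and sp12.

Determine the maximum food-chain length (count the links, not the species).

5 links

One longest chain: sp5 → sp14 → sp12 → sp1 → sp13 → sp3.
It has 6 species and 5 links.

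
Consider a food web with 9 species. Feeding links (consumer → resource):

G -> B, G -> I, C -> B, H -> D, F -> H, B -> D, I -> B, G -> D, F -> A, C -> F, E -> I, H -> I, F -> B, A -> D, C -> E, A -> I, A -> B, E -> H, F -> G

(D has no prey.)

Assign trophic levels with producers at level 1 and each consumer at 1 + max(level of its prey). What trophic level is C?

Trophic level 6

D is a producer → level 1.
B eats D → level 2.
I eats B → level 3.
A eats I (level 3); other prey at levels: D 1, B 2 → level 4.
F eats A (level 4); other prey at levels: B 2, G 4, H 4 → level 5.
C eats F (level 5); other prey at levels: B 2, E 5 → level 6.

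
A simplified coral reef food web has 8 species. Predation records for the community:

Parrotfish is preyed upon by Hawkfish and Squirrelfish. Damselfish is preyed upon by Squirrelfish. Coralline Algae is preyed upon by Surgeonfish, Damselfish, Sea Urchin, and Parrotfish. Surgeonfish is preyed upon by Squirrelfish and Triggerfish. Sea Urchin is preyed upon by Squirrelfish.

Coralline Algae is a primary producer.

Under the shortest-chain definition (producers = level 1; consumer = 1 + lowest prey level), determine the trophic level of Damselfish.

Trophic level 2

Coralline Algae is a producer → level 1.
Damselfish eats Coralline Algae → level 2.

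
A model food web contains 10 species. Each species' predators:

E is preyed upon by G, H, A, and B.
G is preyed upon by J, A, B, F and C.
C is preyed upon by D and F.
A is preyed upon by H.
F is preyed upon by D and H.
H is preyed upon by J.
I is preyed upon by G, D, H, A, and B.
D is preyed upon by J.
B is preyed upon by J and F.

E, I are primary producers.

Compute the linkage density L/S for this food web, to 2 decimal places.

L/S = 2.30

There are L = 23 links among S = 10 species.
L/S = 23/10 = 2.3000 ≈ 2.30.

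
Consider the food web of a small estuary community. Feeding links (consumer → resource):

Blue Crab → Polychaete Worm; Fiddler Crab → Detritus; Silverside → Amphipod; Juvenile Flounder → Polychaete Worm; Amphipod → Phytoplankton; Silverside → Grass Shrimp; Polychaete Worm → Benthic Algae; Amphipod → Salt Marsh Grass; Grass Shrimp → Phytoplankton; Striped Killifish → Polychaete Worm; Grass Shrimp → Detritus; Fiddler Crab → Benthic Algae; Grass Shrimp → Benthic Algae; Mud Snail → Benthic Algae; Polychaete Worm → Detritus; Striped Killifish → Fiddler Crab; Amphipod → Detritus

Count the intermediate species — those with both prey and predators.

Intermediate species (has both prey and predators): Polychaete Worm, Fiddler Crab, Amphipod, Grass Shrimp.
Count: 4.

4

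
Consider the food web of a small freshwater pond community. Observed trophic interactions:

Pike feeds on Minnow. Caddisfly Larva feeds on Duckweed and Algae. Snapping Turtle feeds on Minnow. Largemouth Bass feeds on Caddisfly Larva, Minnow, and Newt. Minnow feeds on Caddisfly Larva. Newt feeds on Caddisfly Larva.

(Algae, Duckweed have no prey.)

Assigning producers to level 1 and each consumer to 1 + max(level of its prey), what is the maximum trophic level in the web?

Producers (level 1): Algae, Duckweed.
Algae → Caddisfly Larva → Minnow → Pike gives Pike level 4.
No species has a prey at level 4, so no species reaches level 5.

4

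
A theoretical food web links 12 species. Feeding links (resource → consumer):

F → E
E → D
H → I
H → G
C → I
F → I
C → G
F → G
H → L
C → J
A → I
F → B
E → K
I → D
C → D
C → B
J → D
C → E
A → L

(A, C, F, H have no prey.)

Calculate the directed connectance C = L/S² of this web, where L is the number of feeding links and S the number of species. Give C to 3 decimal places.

C = 0.132

The web has S = 12 species and L = 19 feeding links.
C = L / S² = 19 / 144 = 0.1319 ≈ 0.132.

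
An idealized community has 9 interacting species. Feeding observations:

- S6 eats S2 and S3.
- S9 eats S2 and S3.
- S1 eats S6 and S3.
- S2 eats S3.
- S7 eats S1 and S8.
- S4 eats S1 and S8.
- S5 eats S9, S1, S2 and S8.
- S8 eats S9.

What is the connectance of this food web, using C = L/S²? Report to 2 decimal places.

The web has S = 9 species and L = 16 feeding links.
C = L / S² = 16 / 81 = 0.1975 ≈ 0.20.

C = 0.20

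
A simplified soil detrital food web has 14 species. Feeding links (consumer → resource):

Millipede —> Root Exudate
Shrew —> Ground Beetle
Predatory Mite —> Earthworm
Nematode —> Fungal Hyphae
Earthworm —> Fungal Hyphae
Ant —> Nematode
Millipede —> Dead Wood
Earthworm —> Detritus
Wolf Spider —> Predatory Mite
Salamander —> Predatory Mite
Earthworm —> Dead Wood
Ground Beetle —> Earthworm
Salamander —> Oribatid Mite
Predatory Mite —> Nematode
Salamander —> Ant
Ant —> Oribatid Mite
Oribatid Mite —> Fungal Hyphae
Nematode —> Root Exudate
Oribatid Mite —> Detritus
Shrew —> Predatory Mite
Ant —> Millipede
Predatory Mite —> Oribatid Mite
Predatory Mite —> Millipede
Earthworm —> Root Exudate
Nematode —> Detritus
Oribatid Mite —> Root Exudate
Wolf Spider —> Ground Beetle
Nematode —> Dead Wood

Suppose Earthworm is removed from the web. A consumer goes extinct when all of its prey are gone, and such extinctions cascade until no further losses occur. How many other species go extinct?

Remove Earthworm.
Round 1: Ground Beetle (all prey gone) → extinct.
No further losses. Total secondary extinctions: 1.

1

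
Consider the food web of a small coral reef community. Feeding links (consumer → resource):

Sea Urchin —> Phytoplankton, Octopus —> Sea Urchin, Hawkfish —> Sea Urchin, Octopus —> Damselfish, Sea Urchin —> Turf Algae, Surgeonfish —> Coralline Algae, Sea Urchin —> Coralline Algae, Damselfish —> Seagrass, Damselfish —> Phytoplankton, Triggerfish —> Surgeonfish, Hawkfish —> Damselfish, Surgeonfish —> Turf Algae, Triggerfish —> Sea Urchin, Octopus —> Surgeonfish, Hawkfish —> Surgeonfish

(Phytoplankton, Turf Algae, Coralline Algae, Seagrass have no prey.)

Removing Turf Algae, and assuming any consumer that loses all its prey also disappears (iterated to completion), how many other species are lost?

Remove Turf Algae.
Every predator of it retains at least one other prey: Surgeonfish still has Coralline Algae; Sea Urchin still has Phytoplankton, Coralline Algae.
No consumer loses all prey, so no secondary extinctions occur.

0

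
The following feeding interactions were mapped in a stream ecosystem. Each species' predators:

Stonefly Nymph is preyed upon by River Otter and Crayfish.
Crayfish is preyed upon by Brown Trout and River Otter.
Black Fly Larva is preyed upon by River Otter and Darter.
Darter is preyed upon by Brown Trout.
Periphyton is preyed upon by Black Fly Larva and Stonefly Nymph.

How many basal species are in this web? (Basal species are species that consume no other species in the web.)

Basal species (no prey listed): Periphyton.
Count: 1.

1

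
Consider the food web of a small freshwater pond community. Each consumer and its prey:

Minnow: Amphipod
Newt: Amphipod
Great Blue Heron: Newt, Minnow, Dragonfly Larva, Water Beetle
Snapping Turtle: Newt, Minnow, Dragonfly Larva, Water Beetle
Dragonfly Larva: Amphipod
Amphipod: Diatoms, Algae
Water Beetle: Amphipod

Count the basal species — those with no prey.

Basal species (no prey listed): Diatoms, Algae.
Count: 2.

2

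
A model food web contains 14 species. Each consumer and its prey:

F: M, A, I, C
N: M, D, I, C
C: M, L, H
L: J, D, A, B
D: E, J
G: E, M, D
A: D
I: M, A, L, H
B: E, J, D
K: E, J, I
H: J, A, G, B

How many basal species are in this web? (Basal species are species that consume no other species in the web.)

Basal species (no prey listed): E, M, J.
Count: 3.

3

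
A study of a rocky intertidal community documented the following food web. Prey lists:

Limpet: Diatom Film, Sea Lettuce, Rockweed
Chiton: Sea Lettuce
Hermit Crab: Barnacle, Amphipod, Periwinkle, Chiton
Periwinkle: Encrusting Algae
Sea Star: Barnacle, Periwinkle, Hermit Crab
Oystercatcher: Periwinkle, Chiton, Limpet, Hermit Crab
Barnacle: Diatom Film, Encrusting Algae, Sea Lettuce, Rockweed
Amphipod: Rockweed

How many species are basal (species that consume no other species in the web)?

4

Basal species (no prey listed): Diatom Film, Encrusting Algae, Sea Lettuce, Rockweed.
Count: 4.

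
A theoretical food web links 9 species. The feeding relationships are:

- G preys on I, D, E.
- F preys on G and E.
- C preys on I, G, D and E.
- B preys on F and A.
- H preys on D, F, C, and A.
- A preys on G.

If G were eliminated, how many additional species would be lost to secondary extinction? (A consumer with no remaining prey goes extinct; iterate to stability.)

1

Remove G.
Round 1: A (all prey gone) → extinct.
No further losses. Total secondary extinctions: 1.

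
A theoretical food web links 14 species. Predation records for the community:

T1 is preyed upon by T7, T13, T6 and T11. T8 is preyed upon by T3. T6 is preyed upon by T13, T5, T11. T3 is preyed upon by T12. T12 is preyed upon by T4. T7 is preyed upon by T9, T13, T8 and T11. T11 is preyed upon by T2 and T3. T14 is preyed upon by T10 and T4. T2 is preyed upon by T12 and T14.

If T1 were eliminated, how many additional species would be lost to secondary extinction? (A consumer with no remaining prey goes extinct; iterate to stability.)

13

Remove T1.
Round 1: T6 (all prey gone), T7 (all prey gone) → extinct.
Round 2: T11 (all prey gone), T5 (all prey gone), T13 (all prey gone), T9 (all prey gone), T8 (all prey gone) → extinct.
Round 3: T2 (all prey gone), T3 (all prey gone) → extinct.
Round 4: T12 (all prey gone), T14 (all prey gone) → extinct.
Round 5: T10 (all prey gone), T4 (all prey gone) → extinct.
No further losses. Total secondary extinctions: 13.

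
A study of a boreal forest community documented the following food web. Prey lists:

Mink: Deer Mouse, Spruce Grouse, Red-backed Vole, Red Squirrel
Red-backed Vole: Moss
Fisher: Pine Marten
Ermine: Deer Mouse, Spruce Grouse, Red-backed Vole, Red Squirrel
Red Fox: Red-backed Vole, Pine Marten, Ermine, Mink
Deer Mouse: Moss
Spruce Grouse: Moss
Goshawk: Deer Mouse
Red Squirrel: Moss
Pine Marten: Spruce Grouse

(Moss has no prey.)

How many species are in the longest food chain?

4 species

One longest chain: Moss → Spruce Grouse → Pine Marten → Fisher.
It has 4 species and 3 links.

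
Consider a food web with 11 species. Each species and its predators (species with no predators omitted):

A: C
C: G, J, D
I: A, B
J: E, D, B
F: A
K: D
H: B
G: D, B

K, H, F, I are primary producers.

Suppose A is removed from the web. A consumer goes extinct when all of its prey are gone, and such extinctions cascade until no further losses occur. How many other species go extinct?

4

Remove A.
Round 1: C (all prey gone) → extinct.
Round 2: G (all prey gone), J (all prey gone) → extinct.
Round 3: E (all prey gone) → extinct.
No further losses. Total secondary extinctions: 4.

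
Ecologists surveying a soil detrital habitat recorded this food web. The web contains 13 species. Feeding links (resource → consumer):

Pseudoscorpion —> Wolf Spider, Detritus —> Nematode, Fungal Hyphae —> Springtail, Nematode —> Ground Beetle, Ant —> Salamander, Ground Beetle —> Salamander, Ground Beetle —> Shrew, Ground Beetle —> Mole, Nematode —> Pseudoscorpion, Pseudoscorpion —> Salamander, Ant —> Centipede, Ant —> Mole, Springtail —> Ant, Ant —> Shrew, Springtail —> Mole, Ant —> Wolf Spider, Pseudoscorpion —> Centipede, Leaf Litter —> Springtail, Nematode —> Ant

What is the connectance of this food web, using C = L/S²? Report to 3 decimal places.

The web has S = 13 species and L = 19 feeding links.
C = L / S² = 19 / 169 = 0.1124 ≈ 0.112.

C = 0.112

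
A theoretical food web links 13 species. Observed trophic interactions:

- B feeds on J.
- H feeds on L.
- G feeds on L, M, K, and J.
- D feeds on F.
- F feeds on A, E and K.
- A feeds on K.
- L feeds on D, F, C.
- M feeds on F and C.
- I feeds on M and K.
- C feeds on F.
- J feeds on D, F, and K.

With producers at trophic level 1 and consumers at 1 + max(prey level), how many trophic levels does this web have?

6

Producers (level 1): E, K.
K → A → F → C → L → G gives G level 6.
No species has a prey at level 6, so no species reaches level 7.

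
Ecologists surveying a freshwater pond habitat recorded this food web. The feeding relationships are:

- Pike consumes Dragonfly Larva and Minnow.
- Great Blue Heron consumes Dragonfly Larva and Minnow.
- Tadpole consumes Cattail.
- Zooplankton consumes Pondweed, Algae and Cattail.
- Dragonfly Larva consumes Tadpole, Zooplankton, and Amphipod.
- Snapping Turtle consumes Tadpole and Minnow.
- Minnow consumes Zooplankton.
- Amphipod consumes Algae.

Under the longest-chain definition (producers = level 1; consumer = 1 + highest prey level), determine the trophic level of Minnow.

Pondweed is a producer → level 1.
Zooplankton eats Pondweed (level 1); other prey at levels: Algae 1, Cattail 1 → level 2.
Minnow eats Zooplankton → level 3.

Trophic level 3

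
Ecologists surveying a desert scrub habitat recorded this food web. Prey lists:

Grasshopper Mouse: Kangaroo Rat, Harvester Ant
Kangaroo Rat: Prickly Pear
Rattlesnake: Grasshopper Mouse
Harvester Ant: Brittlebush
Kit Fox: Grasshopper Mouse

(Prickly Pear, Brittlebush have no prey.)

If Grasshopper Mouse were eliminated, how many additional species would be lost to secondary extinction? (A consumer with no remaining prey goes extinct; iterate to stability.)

2

Remove Grasshopper Mouse.
Round 1: Rattlesnake (all prey gone), Kit Fox (all prey gone) → extinct.
No further losses. Total secondary extinctions: 2.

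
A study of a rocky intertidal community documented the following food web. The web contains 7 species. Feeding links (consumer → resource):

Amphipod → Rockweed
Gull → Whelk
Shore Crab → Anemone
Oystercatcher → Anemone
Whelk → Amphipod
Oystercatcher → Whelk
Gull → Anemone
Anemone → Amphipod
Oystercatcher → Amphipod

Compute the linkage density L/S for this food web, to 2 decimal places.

L/S = 1.29

There are L = 9 links among S = 7 species.
L/S = 9/7 = 1.2857 ≈ 1.29.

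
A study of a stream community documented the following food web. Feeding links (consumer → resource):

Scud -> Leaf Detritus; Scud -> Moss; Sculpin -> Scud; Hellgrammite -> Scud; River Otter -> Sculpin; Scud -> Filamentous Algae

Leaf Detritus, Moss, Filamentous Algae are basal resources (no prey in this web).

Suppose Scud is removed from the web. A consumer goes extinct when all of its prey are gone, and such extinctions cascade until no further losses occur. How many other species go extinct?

Remove Scud.
Round 1: Hellgrammite (all prey gone), Sculpin (all prey gone) → extinct.
Round 2: River Otter (all prey gone) → extinct.
No further losses. Total secondary extinctions: 3.

3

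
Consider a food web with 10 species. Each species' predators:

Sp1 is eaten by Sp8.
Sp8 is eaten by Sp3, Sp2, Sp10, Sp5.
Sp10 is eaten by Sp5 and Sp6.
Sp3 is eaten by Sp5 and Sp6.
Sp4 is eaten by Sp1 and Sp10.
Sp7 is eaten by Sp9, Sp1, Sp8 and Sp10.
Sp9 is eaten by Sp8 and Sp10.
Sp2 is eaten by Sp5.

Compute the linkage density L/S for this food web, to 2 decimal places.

There are L = 18 links among S = 10 species.
L/S = 18/10 = 1.8000 ≈ 1.80.

L/S = 1.80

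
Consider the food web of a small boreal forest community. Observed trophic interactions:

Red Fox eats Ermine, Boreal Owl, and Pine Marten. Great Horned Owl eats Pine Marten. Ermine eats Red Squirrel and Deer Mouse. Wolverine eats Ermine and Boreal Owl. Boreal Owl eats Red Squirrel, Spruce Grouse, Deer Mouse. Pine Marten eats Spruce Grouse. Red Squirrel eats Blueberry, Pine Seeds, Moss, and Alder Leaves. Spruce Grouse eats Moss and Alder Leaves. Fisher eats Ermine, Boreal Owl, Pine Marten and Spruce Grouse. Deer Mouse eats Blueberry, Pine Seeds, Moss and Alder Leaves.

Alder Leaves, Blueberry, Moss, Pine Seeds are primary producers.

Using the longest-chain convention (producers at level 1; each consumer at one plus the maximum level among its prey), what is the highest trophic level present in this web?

Producers (level 1): Alder Leaves, Blueberry, Moss, Pine Seeds.
Alder Leaves → Red Squirrel → Ermine → Fisher gives Fisher level 4.
No species has a prey at level 4, so no species reaches level 5.

4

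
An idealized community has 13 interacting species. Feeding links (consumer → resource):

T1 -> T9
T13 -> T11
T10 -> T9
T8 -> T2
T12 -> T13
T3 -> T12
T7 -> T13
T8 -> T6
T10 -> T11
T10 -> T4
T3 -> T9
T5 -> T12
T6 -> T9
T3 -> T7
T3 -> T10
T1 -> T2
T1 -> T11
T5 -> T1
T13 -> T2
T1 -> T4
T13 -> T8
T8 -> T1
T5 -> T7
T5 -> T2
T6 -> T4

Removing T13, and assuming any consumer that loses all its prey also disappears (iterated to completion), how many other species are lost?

2

Remove T13.
Round 1: T7 (all prey gone), T12 (all prey gone) → extinct.
No further losses. Total secondary extinctions: 2.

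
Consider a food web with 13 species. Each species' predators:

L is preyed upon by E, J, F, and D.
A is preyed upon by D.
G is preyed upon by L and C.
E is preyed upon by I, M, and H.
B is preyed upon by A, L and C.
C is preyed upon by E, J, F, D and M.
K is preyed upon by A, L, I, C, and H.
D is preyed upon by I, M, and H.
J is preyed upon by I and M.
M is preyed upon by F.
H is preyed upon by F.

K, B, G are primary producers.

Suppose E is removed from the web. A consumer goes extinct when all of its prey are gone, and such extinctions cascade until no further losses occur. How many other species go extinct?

0

Remove E.
Every predator of it retains at least one other prey: I still has K, J, D; H still has K, D; M still has C, J, D.
No consumer loses all prey, so no secondary extinctions occur.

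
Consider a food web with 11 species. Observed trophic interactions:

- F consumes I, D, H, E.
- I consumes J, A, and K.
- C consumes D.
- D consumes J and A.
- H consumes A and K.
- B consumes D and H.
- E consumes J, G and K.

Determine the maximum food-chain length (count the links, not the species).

One longest chain: J → D → C.
It has 3 species and 2 links.

2 links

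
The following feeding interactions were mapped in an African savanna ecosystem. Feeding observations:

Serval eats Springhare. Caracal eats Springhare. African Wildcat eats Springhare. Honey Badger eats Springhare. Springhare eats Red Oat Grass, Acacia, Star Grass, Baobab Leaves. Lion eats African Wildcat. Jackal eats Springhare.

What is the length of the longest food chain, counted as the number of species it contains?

One longest chain: Acacia → Springhare → African Wildcat → Lion.
It has 4 species and 3 links.

4 species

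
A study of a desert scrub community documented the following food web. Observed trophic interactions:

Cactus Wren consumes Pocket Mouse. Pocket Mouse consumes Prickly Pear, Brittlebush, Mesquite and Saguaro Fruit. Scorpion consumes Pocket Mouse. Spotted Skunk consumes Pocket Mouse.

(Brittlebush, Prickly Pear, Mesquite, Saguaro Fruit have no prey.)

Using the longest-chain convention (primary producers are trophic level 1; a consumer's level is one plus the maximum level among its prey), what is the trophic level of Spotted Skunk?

Brittlebush is a producer → level 1.
Pocket Mouse eats Brittlebush (level 1); other prey at levels: Prickly Pear 1, Mesquite 1, Saguaro Fruit 1 → level 2.
Spotted Skunk eats Pocket Mouse → level 3.

Trophic level 3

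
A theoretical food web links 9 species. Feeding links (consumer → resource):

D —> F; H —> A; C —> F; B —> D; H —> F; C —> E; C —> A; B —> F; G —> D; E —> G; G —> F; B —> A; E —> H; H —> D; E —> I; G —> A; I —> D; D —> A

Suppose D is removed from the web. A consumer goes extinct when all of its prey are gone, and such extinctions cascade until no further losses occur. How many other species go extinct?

1

Remove D.
Round 1: I (all prey gone) → extinct.
No further losses. Total secondary extinctions: 1.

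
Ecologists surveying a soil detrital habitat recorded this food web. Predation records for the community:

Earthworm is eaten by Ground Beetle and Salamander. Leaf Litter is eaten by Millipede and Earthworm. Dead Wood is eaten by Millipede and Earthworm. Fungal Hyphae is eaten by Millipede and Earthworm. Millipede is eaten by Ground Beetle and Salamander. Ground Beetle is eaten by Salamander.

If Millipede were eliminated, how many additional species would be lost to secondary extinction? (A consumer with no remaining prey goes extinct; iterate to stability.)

0

Remove Millipede.
Every predator of it retains at least one other prey: Ground Beetle still has Earthworm; Salamander still has Earthworm, Ground Beetle.
No consumer loses all prey, so no secondary extinctions occur.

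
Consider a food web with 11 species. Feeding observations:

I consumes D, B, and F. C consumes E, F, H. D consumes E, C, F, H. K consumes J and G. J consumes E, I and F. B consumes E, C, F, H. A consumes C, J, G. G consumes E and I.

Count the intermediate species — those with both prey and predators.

Intermediate species (has both prey and predators): C, D, B, I, J, G.
Count: 6.

6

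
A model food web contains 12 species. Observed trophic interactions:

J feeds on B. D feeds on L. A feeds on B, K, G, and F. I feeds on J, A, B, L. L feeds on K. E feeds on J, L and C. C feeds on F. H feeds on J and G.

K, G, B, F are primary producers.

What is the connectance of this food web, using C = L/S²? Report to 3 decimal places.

The web has S = 12 species and L = 17 feeding links.
C = L / S² = 17 / 144 = 0.1181 ≈ 0.118.

C = 0.118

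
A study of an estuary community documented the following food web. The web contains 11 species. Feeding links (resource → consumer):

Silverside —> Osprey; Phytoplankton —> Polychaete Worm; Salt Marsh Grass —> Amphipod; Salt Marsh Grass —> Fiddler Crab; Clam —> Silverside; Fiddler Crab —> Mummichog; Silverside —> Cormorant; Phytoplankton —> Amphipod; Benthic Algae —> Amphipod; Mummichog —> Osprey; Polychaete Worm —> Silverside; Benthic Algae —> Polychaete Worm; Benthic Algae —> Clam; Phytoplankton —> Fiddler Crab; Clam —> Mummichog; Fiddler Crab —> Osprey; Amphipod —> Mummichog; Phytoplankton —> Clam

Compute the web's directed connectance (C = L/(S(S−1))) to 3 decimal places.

The web has S = 11 species and L = 18 feeding links.
C = L / (S(S−1)) = 18 / 110 = 0.1636 ≈ 0.164.

C = 0.164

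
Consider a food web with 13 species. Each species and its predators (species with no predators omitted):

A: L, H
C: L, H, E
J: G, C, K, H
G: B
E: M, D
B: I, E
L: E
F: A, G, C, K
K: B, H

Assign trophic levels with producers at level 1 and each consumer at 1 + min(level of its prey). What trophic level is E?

J is a producer → level 1.
C eats J → level 2.
E eats C → level 3.
No prey of E is below level 2, so 3 is the minimum.

Trophic level 3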